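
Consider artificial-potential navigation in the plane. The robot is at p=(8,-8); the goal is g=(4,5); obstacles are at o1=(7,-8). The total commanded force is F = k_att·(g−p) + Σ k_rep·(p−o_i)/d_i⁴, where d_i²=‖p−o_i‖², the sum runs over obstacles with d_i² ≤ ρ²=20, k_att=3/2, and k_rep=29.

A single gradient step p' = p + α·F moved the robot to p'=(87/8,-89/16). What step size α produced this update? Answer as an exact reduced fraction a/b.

α = 1/8

F_att = 3/2·(g−p) = 3/2·(-4,13) = (-6.0000,19.5000)
o1: d²=1 ≤ ρ²=20; F_rep = 29·(1,0)/1² = (29.0000,0.0000)
F = F_att + ΣF_rep = (23.0000,19.5000)
Δp = p'−p = (2.8750,2.4375); α = Δx/Fx = (23/8) / (23) = 1/8
check: Δy/Fy = (39/16) / (39/2) = 1/8 ✓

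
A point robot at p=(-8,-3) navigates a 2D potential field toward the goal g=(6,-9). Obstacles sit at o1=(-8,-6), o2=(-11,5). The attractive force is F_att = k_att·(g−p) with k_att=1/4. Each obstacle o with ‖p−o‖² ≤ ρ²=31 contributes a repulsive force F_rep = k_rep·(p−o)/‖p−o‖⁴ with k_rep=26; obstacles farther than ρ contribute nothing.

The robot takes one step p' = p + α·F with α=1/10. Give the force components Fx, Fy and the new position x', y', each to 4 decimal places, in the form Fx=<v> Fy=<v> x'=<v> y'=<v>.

Fx=3.5000 Fy=-0.5370 x'=-7.6500 y'=-3.0537

F_att = 1/4·(g−p) = 1/4·(14,-6) = (3.5000,-1.5000)
o1: d²=9 ≤ ρ²=31; F_rep = 26·(0,3)/9² = (0.0000,0.9630)
o2: d²=73 > ρ²=31 → inactive
F = F_att + ΣF_rep = (3.5000,-0.5370)
p' = p + 1/10·F = (-7.6500,-3.0537)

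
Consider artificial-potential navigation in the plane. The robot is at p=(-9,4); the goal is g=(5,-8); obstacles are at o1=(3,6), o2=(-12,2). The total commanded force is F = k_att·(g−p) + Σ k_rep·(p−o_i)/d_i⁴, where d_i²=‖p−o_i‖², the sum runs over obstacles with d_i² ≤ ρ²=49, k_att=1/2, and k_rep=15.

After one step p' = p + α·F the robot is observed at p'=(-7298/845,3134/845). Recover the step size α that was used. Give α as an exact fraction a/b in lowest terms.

F_att = 1/2·(g−p) = 1/2·(14,-12) = (7.0000,-6.0000)
o1: d²=148 > ρ²=49 → inactive
o2: d²=13 ≤ ρ²=49; F_rep = 15·(3,2)/13² = (0.2663,0.1775)
F = F_att + ΣF_rep = (7.2663,-5.8225)
Δp = p'−p = (0.3633,-0.2911); α = Δx/Fx = (307/845) / (1228/169) = 1/20
check: Δy/Fy = (-246/845) / (-984/169) = 1/20 ✓

α = 1/20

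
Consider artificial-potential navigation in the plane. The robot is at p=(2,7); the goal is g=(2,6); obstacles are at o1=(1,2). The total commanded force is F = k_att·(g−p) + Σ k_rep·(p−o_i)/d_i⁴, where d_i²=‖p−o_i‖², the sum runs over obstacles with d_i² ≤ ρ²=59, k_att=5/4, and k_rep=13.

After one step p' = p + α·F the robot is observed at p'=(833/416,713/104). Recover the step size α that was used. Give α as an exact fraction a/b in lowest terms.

α = 1/8

F_att = 5/4·(g−p) = 5/4·(0,-1) = (0.0000,-1.2500)
o1: d²=26 ≤ ρ²=59; F_rep = 13·(1,5)/26² = (0.0192,0.0962)
F = F_att + ΣF_rep = (0.0192,-1.1538)
Δp = p'−p = (0.0024,-0.1442); α = Δx/Fx = (1/416) / (1/52) = 1/8
check: Δy/Fy = (-15/104) / (-15/13) = 1/8 ✓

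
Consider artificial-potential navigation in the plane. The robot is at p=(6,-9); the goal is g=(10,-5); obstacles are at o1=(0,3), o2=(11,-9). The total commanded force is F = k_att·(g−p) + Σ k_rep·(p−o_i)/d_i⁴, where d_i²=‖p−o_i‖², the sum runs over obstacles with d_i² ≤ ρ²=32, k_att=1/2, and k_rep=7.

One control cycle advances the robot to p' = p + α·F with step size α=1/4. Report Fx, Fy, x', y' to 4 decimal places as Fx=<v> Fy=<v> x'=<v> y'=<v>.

F_att = 1/2·(g−p) = 1/2·(4,4) = (2.0000,2.0000)
o1: d²=180 > ρ²=32 → inactive
o2: d²=25 ≤ ρ²=32; F_rep = 7·(-5,0)/25² = (-0.0560,0.0000)
F = F_att + ΣF_rep = (1.9440,2.0000)
p' = p + 1/4·F = (6.4860,-8.5000)

Fx=1.9440 Fy=2.0000 x'=6.4860 y'=-8.5000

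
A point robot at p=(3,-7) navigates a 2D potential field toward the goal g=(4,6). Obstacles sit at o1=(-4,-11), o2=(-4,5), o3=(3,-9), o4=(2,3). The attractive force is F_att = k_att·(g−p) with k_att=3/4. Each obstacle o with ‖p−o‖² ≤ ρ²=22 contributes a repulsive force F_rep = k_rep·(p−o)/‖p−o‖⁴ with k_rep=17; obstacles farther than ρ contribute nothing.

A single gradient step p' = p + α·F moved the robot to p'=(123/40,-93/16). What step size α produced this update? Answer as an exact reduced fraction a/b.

α = 1/10

F_att = 3/4·(g−p) = 3/4·(1,13) = (0.7500,9.7500)
o1: d²=65 > ρ²=22 → inactive
o2: d²=193 > ρ²=22 → inactive
o3: d²=4 ≤ ρ²=22; F_rep = 17·(0,2)/4² = (0.0000,2.1250)
o4: d²=101 > ρ²=22 → inactive
F = F_att + ΣF_rep = (0.7500,11.8750)
Δp = p'−p = (0.0750,1.1875); α = Δx/Fx = (3/40) / (3/4) = 1/10
check: Δy/Fy = (19/16) / (95/8) = 1/10 ✓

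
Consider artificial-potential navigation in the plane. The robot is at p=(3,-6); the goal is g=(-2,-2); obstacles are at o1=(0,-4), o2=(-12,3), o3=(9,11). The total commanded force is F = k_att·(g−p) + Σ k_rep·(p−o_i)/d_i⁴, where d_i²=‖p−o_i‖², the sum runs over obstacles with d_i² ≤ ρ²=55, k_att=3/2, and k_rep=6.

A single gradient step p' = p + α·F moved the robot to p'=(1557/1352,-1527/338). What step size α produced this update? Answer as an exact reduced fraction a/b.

α = 1/4

F_att = 3/2·(g−p) = 3/2·(-5,4) = (-7.5000,6.0000)
o1: d²=13 ≤ ρ²=55; F_rep = 6·(3,-2)/13² = (0.1065,-0.0710)
o2: d²=306 > ρ²=55 → inactive
o3: d²=325 > ρ²=55 → inactive
F = F_att + ΣF_rep = (-7.3935,5.9290)
Δp = p'−p = (-1.8484,1.4822); α = Δx/Fx = (-2499/1352) / (-2499/338) = 1/4
check: Δy/Fy = (501/338) / (1002/169) = 1/4 ✓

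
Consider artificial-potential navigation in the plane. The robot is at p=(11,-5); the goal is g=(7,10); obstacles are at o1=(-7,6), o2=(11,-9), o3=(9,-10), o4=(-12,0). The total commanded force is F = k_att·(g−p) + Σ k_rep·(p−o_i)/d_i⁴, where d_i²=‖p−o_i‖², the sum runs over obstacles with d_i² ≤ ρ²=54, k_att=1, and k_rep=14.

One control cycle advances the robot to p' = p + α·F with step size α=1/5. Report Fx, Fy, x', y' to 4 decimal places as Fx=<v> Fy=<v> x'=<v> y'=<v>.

F_att = 1·(g−p) = 1·(-4,15) = (-4.0000,15.0000)
o1: d²=445 > ρ²=54 → inactive
o2: d²=16 ≤ ρ²=54; F_rep = 14·(0,4)/16² = (0.0000,0.2188)
o3: d²=29 ≤ ρ²=54; F_rep = 14·(2,5)/29² = (0.0333,0.0832)
o4: d²=554 > ρ²=54 → inactive
F = F_att + ΣF_rep = (-3.9667,15.3020)
p' = p + 1/5·F = (10.2067,-1.9396)

Fx=-3.9667 Fy=15.3020 x'=10.2067 y'=-1.9396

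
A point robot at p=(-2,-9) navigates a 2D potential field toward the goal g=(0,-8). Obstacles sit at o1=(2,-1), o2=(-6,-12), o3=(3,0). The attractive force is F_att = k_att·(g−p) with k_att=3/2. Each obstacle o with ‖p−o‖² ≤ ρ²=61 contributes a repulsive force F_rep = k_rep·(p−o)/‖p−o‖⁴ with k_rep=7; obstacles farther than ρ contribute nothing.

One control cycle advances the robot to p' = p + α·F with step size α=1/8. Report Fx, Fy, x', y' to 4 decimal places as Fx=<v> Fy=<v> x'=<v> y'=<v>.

Fx=3.0448 Fy=1.5336 x'=-1.6194 y'=-8.8083

F_att = 3/2·(g−p) = 3/2·(2,1) = (3.0000,1.5000)
o1: d²=80 > ρ²=61 → inactive
o2: d²=25 ≤ ρ²=61; F_rep = 7·(4,3)/25² = (0.0448,0.0336)
o3: d²=106 > ρ²=61 → inactive
F = F_att + ΣF_rep = (3.0448,1.5336)
p' = p + 1/8·F = (-1.6194,-8.8083)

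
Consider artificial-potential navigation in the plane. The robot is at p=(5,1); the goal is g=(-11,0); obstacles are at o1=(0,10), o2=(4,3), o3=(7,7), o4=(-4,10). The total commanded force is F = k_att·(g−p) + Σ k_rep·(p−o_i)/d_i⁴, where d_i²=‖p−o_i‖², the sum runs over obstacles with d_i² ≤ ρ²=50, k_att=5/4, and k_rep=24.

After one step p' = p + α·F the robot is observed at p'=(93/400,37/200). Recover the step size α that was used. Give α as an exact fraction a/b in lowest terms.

F_att = 5/4·(g−p) = 5/4·(-16,-1) = (-20.0000,-1.2500)
o1: d²=106 > ρ²=50 → inactive
o2: d²=5 ≤ ρ²=50; F_rep = 24·(1,-2)/5² = (0.9600,-1.9200)
o3: d²=40 ≤ ρ²=50; F_rep = 24·(-2,-6)/40² = (-0.0300,-0.0900)
o4: d²=162 > ρ²=50 → inactive
F = F_att + ΣF_rep = (-19.0700,-3.2600)
Δp = p'−p = (-4.7675,-0.8150); α = Δx/Fx = (-1907/400) / (-1907/100) = 1/4
check: Δy/Fy = (-163/200) / (-163/50) = 1/4 ✓

α = 1/4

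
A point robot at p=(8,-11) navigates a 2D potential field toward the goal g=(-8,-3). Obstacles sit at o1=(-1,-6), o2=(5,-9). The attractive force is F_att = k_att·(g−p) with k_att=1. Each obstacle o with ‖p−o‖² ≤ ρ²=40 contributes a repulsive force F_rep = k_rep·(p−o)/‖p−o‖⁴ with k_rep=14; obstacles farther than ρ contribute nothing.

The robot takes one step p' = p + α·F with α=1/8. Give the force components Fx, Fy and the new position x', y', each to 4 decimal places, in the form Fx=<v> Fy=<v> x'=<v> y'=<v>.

F_att = 1·(g−p) = 1·(-16,8) = (-16.0000,8.0000)
o1: d²=106 > ρ²=40 → inactive
o2: d²=13 ≤ ρ²=40; F_rep = 14·(3,-2)/13² = (0.2485,-0.1657)
F = F_att + ΣF_rep = (-15.7515,7.8343)
p' = p + 1/8·F = (6.0311,-10.0207)

Fx=-15.7515 Fy=7.8343 x'=6.0311 y'=-10.0207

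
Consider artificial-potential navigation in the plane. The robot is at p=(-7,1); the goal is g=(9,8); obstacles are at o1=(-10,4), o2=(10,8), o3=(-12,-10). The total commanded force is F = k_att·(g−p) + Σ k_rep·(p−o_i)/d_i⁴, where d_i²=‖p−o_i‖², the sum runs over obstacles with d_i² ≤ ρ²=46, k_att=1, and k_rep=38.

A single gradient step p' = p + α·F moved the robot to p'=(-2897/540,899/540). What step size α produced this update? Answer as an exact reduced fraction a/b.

α = 1/10

F_att = 1·(g−p) = 1·(16,7) = (16.0000,7.0000)
o1: d²=18 ≤ ρ²=46; F_rep = 38·(3,-3)/18² = (0.3519,-0.3519)
o2: d²=338 > ρ²=46 → inactive
o3: d²=146 > ρ²=46 → inactive
F = F_att + ΣF_rep = (16.3519,6.6481)
Δp = p'−p = (1.6352,0.6648); α = Δx/Fx = (883/540) / (883/54) = 1/10
check: Δy/Fy = (359/540) / (359/54) = 1/10 ✓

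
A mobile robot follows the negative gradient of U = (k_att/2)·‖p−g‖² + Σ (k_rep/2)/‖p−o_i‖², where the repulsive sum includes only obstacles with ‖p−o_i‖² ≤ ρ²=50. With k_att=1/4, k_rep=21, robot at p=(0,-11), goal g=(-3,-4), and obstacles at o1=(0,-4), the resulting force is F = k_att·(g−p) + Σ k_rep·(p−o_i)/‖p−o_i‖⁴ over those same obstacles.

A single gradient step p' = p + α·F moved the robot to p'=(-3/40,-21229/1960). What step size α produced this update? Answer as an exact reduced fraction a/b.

α = 1/10

F_att = 1/4·(g−p) = 1/4·(-3,7) = (-0.7500,1.7500)
o1: d²=49 ≤ ρ²=50; F_rep = 21·(0,-7)/49² = (0.0000,-0.0612)
F = F_att + ΣF_rep = (-0.7500,1.6888)
Δp = p'−p = (-0.0750,0.1689); α = Δx/Fx = (-3/40) / (-3/4) = 1/10
check: Δy/Fy = (331/1960) / (331/196) = 1/10 ✓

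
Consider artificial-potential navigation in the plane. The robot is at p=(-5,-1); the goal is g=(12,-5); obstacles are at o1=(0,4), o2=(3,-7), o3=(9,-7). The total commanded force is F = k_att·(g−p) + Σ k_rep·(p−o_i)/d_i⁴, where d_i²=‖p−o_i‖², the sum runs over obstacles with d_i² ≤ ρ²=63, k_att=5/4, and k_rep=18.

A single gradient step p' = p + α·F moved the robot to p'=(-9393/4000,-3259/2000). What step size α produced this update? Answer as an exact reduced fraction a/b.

F_att = 5/4·(g−p) = 5/4·(17,-4) = (21.2500,-5.0000)
o1: d²=50 ≤ ρ²=63; F_rep = 18·(-5,-5)/50² = (-0.0360,-0.0360)
o2: d²=100 > ρ²=63 → inactive
o3: d²=232 > ρ²=63 → inactive
F = F_att + ΣF_rep = (21.2140,-5.0360)
Δp = p'−p = (2.6517,-0.6295); α = Δx/Fx = (10607/4000) / (10607/500) = 1/8
check: Δy/Fy = (-1259/2000) / (-1259/250) = 1/8 ✓

α = 1/8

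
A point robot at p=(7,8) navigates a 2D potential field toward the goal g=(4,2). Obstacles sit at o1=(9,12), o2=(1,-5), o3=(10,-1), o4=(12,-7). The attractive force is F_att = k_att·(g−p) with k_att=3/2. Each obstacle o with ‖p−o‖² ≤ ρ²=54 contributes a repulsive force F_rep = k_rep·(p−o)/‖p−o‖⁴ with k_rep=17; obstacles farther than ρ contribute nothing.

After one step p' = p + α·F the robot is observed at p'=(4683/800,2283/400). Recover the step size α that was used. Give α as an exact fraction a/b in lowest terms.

F_att = 3/2·(g−p) = 3/2·(-3,-6) = (-4.5000,-9.0000)
o1: d²=20 ≤ ρ²=54; F_rep = 17·(-2,-4)/20² = (-0.0850,-0.1700)
o2: d²=205 > ρ²=54 → inactive
o3: d²=90 > ρ²=54 → inactive
o4: d²=250 > ρ²=54 → inactive
F = F_att + ΣF_rep = (-4.5850,-9.1700)
Δp = p'−p = (-1.1462,-2.2925); α = Δx/Fx = (-917/800) / (-917/200) = 1/4
check: Δy/Fy = (-917/400) / (-917/100) = 1/4 ✓

α = 1/4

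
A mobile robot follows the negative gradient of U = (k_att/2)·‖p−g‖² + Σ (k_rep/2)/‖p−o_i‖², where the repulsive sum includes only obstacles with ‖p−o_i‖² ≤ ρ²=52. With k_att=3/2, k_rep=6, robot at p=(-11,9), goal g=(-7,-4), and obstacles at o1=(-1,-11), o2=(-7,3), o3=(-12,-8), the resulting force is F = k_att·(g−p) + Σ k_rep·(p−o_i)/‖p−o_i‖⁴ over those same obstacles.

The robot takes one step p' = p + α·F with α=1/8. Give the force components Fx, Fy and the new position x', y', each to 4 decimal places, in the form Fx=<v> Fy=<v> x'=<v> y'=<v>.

F_att = 3/2·(g−p) = 3/2·(4,-13) = (6.0000,-19.5000)
o1: d²=500 > ρ²=52 → inactive
o2: d²=52 ≤ ρ²=52; F_rep = 6·(-4,6)/52² = (-0.0089,0.0133)
o3: d²=290 > ρ²=52 → inactive
F = F_att + ΣF_rep = (5.9911,-19.4867)
p' = p + 1/8·F = (-10.2511,6.5642)

Fx=5.9911 Fy=-19.4867 x'=-10.2511 y'=6.5642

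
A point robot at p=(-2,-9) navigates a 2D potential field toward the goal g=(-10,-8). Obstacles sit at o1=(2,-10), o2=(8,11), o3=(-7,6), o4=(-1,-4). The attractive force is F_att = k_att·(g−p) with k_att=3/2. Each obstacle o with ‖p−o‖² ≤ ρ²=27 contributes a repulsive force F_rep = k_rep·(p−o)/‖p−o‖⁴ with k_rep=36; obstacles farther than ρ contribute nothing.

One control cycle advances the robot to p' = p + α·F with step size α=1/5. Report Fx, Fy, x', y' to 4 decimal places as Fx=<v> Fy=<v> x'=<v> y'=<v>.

F_att = 3/2·(g−p) = 3/2·(-8,1) = (-12.0000,1.5000)
o1: d²=17 ≤ ρ²=27; F_rep = 36·(-4,1)/17² = (-0.4983,0.1246)
o2: d²=500 > ρ²=27 → inactive
o3: d²=250 > ρ²=27 → inactive
o4: d²=26 ≤ ρ²=27; F_rep = 36·(-1,-5)/26² = (-0.0533,-0.2663)
F = F_att + ΣF_rep = (-12.5515,1.3583)
p' = p + 1/5·F = (-4.5103,-8.7283)

Fx=-12.5515 Fy=1.3583 x'=-4.5103 y'=-8.7283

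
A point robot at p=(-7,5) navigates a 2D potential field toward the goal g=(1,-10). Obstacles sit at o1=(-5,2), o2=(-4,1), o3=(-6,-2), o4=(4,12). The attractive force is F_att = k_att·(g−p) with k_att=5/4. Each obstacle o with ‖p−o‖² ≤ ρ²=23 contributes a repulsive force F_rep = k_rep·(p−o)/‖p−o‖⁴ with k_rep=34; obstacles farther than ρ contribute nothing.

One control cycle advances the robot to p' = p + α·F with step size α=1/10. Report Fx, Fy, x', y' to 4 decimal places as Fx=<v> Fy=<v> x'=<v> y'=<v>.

Fx=9.5976 Fy=-18.1464 x'=-6.0402 y'=3.1854

F_att = 5/4·(g−p) = 5/4·(8,-15) = (10.0000,-18.7500)
o1: d²=13 ≤ ρ²=23; F_rep = 34·(-2,3)/13² = (-0.4024,0.6036)
o2: d²=25 > ρ²=23 → inactive
o3: d²=50 > ρ²=23 → inactive
o4: d²=170 > ρ²=23 → inactive
F = F_att + ΣF_rep = (9.5976,-18.1464)
p' = p + 1/10·F = (-6.0402,3.1854)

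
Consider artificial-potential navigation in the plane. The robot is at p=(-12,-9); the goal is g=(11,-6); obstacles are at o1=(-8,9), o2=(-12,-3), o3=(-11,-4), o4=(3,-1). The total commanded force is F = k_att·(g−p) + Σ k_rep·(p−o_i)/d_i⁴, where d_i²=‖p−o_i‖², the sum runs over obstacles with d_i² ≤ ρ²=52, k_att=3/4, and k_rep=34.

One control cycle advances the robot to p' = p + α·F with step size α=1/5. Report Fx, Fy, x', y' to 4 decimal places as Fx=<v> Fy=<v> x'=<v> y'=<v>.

Fx=17.1997 Fy=1.8411 x'=-8.5601 y'=-8.6318

F_att = 3/4·(g−p) = 3/4·(23,3) = (17.2500,2.2500)
o1: d²=340 > ρ²=52 → inactive
o2: d²=36 ≤ ρ²=52; F_rep = 34·(0,-6)/36² = (0.0000,-0.1574)
o3: d²=26 ≤ ρ²=52; F_rep = 34·(-1,-5)/26² = (-0.0503,-0.2515)
o4: d²=289 > ρ²=52 → inactive
F = F_att + ΣF_rep = (17.1997,1.8411)
p' = p + 1/5·F = (-8.5601,-8.6318)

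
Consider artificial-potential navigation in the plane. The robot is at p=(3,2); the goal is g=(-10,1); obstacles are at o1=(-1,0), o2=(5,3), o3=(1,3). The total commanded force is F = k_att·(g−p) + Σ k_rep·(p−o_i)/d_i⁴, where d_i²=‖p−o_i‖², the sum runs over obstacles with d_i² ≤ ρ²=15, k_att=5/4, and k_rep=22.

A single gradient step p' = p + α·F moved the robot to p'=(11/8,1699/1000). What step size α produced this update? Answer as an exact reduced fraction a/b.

α = 1/10

F_att = 5/4·(g−p) = 5/4·(-13,-1) = (-16.2500,-1.2500)
o1: d²=20 > ρ²=15 → inactive
o2: d²=5 ≤ ρ²=15; F_rep = 22·(-2,-1)/5² = (-1.7600,-0.8800)
o3: d²=5 ≤ ρ²=15; F_rep = 22·(2,-1)/5² = (1.7600,-0.8800)
F = F_att + ΣF_rep = (-16.2500,-3.0100)
Δp = p'−p = (-1.6250,-0.3010); α = Δx/Fx = (-13/8) / (-65/4) = 1/10
check: Δy/Fy = (-301/1000) / (-301/100) = 1/10 ✓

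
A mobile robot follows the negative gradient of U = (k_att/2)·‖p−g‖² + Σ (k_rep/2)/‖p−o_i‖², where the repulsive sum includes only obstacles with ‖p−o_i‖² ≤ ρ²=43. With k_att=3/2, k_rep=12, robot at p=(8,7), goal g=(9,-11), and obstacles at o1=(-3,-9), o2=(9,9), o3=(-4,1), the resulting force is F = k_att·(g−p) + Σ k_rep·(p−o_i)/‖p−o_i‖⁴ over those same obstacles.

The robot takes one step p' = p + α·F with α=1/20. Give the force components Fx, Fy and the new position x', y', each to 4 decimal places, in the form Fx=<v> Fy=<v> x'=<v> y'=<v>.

F_att = 3/2·(g−p) = 3/2·(1,-18) = (1.5000,-27.0000)
o1: d²=377 > ρ²=43 → inactive
o2: d²=5 ≤ ρ²=43; F_rep = 12·(-1,-2)/5² = (-0.4800,-0.9600)
o3: d²=180 > ρ²=43 → inactive
F = F_att + ΣF_rep = (1.0200,-27.9600)
p' = p + 1/20·F = (8.0510,5.6020)

Fx=1.0200 Fy=-27.9600 x'=8.0510 y'=5.6020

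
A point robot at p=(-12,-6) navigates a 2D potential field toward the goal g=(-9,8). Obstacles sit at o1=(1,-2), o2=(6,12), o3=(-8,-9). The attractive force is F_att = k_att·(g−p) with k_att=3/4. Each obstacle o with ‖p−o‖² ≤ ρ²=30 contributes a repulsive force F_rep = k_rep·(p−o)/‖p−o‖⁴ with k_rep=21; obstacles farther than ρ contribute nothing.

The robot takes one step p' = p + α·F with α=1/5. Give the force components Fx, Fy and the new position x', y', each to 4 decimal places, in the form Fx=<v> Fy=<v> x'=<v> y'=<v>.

Fx=2.1156 Fy=10.6008 x'=-11.5769 y'=-3.8798

F_att = 3/4·(g−p) = 3/4·(3,14) = (2.2500,10.5000)
o1: d²=185 > ρ²=30 → inactive
o2: d²=648 > ρ²=30 → inactive
o3: d²=25 ≤ ρ²=30; F_rep = 21·(-4,3)/25² = (-0.1344,0.1008)
F = F_att + ΣF_rep = (2.1156,10.6008)
p' = p + 1/5·F = (-11.5769,-3.8798)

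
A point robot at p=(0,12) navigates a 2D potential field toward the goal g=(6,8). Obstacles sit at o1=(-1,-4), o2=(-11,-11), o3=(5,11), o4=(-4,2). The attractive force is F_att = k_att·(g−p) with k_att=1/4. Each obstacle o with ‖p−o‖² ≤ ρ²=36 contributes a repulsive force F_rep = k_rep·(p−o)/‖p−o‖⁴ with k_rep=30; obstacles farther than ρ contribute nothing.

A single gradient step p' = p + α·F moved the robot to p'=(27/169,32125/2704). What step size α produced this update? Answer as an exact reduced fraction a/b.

F_att = 1/4·(g−p) = 1/4·(6,-4) = (1.5000,-1.0000)
o1: d²=257 > ρ²=36 → inactive
o2: d²=650 > ρ²=36 → inactive
o3: d²=26 ≤ ρ²=36; F_rep = 30·(-5,1)/26² = (-0.2219,0.0444)
o4: d²=116 > ρ²=36 → inactive
F = F_att + ΣF_rep = (1.2781,-0.9556)
Δp = p'−p = (0.1598,-0.1195); α = Δx/Fx = (27/169) / (216/169) = 1/8
check: Δy/Fy = (-323/2704) / (-323/338) = 1/8 ✓

α = 1/8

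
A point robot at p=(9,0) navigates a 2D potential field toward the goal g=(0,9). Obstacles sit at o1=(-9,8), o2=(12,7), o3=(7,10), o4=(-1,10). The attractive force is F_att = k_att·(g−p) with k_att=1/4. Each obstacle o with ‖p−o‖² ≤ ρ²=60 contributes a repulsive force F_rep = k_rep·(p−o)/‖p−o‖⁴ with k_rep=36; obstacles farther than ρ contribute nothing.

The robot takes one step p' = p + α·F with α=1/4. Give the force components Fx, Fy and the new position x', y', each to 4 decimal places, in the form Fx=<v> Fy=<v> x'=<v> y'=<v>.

F_att = 1/4·(g−p) = 1/4·(-9,9) = (-2.2500,2.2500)
o1: d²=388 > ρ²=60 → inactive
o2: d²=58 ≤ ρ²=60; F_rep = 36·(-3,-7)/58² = (-0.0321,-0.0749)
o3: d²=104 > ρ²=60 → inactive
o4: d²=200 > ρ²=60 → inactive
F = F_att + ΣF_rep = (-2.2821,2.1751)
p' = p + 1/4·F = (8.4295,0.5438)

Fx=-2.2821 Fy=2.1751 x'=8.4295 y'=0.5438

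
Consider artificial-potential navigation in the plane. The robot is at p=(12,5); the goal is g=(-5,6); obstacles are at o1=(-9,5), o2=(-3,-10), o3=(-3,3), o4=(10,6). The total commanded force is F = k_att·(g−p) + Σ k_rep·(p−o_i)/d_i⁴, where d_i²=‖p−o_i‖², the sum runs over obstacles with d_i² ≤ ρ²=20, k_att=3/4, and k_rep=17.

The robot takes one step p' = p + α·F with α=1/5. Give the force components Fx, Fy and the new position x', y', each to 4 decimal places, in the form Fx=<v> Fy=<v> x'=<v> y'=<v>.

Fx=-11.3900 Fy=0.0700 x'=9.7220 y'=5.0140

F_att = 3/4·(g−p) = 3/4·(-17,1) = (-12.7500,0.7500)
o1: d²=441 > ρ²=20 → inactive
o2: d²=450 > ρ²=20 → inactive
o3: d²=229 > ρ²=20 → inactive
o4: d²=5 ≤ ρ²=20; F_rep = 17·(2,-1)/5² = (1.3600,-0.6800)
F = F_att + ΣF_rep = (-11.3900,0.0700)
p' = p + 1/5·F = (9.7220,5.0140)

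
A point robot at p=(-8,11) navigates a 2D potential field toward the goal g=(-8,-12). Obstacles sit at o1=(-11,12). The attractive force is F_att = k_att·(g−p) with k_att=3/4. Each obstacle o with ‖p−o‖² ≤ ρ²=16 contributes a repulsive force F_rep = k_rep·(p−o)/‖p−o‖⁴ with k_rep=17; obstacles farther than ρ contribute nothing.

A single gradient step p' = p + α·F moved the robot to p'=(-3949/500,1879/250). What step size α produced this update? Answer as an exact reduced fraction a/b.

α = 1/5

F_att = 3/4·(g−p) = 3/4·(0,-23) = (0.0000,-17.2500)
o1: d²=10 ≤ ρ²=16; F_rep = 17·(3,-1)/10² = (0.5100,-0.1700)
F = F_att + ΣF_rep = (0.5100,-17.4200)
Δp = p'−p = (0.1020,-3.4840); α = Δx/Fx = (51/500) / (51/100) = 1/5
check: Δy/Fy = (-871/250) / (-871/50) = 1/5 ✓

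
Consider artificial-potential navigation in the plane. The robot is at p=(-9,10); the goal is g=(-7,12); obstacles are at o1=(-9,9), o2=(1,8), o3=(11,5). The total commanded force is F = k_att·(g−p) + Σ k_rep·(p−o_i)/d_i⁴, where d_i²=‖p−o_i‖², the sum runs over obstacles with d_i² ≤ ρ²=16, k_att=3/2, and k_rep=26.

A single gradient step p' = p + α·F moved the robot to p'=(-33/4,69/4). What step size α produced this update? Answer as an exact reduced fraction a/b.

F_att = 3/2·(g−p) = 3/2·(2,2) = (3.0000,3.0000)
o1: d²=1 ≤ ρ²=16; F_rep = 26·(0,1)/1² = (0.0000,26.0000)
o2: d²=104 > ρ²=16 → inactive
o3: d²=425 > ρ²=16 → inactive
F = F_att + ΣF_rep = (3.0000,29.0000)
Δp = p'−p = (0.7500,7.2500); α = Δx/Fx = (3/4) / (3) = 1/4
check: Δy/Fy = (29/4) / (29) = 1/4 ✓

α = 1/4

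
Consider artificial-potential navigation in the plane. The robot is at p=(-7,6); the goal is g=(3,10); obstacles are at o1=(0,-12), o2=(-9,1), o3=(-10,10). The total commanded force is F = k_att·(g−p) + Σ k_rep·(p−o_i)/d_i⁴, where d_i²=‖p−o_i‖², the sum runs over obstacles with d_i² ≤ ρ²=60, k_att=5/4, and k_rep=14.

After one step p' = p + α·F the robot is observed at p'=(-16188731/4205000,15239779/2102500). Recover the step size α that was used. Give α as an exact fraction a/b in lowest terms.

F_att = 5/4·(g−p) = 5/4·(10,4) = (12.5000,5.0000)
o1: d²=373 > ρ²=60 → inactive
o2: d²=29 ≤ ρ²=60; F_rep = 14·(2,5)/29² = (0.0333,0.0832)
o3: d²=25 ≤ ρ²=60; F_rep = 14·(3,-4)/25² = (0.0672,-0.0896)
F = F_att + ΣF_rep = (12.6005,4.9936)
Δp = p'−p = (3.1501,1.2484); α = Δx/Fx = (13246269/4205000) / (13246269/1051250) = 1/4
check: Δy/Fy = (2624779/2102500) / (2624779/525625) = 1/4 ✓

α = 1/4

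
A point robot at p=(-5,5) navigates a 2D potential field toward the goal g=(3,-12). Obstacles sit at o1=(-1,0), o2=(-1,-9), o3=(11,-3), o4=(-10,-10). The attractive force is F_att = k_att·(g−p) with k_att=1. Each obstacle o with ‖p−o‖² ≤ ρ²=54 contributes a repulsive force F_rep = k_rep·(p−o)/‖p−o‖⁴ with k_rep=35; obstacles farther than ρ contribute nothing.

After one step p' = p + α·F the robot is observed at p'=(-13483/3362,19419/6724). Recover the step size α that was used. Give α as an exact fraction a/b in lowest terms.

α = 1/8

F_att = 1·(g−p) = 1·(8,-17) = (8.0000,-17.0000)
o1: d²=41 ≤ ρ²=54; F_rep = 35·(-4,5)/41² = (-0.0833,0.1041)
o2: d²=212 > ρ²=54 → inactive
o3: d²=320 > ρ²=54 → inactive
o4: d²=250 > ρ²=54 → inactive
F = F_att + ΣF_rep = (7.9167,-16.8959)
Δp = p'−p = (0.9896,-2.1120); α = Δx/Fx = (3327/3362) / (13308/1681) = 1/8
check: Δy/Fy = (-14201/6724) / (-28402/1681) = 1/8 ✓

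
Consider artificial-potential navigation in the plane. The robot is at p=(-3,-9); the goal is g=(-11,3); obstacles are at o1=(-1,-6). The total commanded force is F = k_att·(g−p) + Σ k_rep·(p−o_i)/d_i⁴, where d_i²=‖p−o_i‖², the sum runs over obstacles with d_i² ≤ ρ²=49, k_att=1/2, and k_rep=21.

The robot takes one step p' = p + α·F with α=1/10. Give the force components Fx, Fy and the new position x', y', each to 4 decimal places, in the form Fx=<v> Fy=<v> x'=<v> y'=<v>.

F_att = 1/2·(g−p) = 1/2·(-8,12) = (-4.0000,6.0000)
o1: d²=13 ≤ ρ²=49; F_rep = 21·(-2,-3)/13² = (-0.2485,-0.3728)
F = F_att + ΣF_rep = (-4.2485,5.6272)
p' = p + 1/10·F = (-3.4249,-8.4373)

Fx=-4.2485 Fy=5.6272 x'=-3.4249 y'=-8.4373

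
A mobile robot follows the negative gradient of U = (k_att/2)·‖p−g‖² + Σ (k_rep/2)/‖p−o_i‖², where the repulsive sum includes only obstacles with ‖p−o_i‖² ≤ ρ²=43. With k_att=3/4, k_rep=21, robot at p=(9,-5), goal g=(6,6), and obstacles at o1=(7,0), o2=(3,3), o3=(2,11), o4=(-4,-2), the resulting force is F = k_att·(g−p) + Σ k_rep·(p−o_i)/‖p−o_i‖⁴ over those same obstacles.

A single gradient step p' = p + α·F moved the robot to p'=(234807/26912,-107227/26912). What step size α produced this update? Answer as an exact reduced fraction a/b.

α = 1/8

F_att = 3/4·(g−p) = 3/4·(-3,11) = (-2.2500,8.2500)
o1: d²=29 ≤ ρ²=43; F_rep = 21·(2,-5)/29² = (0.0499,-0.1249)
o2: d²=100 > ρ²=43 → inactive
o3: d²=305 > ρ²=43 → inactive
o4: d²=178 > ρ²=43 → inactive
F = F_att + ΣF_rep = (-2.2001,8.1251)
Δp = p'−p = (-0.2750,1.0156); α = Δx/Fx = (-7401/26912) / (-7401/3364) = 1/8
check: Δy/Fy = (27333/26912) / (27333/3364) = 1/8 ✓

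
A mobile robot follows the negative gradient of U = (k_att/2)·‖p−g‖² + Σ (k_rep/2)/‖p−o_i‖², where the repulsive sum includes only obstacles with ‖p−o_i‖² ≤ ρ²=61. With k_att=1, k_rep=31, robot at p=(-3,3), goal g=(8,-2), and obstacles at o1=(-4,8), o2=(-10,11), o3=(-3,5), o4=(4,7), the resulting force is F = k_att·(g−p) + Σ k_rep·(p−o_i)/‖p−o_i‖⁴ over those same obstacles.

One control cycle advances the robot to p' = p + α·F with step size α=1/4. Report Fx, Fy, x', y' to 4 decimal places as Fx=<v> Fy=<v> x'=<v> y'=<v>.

Fx=11.0459 Fy=-9.1043 x'=-0.2385 y'=0.7239

F_att = 1·(g−p) = 1·(11,-5) = (11.0000,-5.0000)
o1: d²=26 ≤ ρ²=61; F_rep = 31·(1,-5)/26² = (0.0459,-0.2293)
o2: d²=113 > ρ²=61 → inactive
o3: d²=4 ≤ ρ²=61; F_rep = 31·(0,-2)/4² = (0.0000,-3.8750)
o4: d²=65 > ρ²=61 → inactive
F = F_att + ΣF_rep = (11.0459,-9.1043)
p' = p + 1/4·F = (-0.2385,0.7239)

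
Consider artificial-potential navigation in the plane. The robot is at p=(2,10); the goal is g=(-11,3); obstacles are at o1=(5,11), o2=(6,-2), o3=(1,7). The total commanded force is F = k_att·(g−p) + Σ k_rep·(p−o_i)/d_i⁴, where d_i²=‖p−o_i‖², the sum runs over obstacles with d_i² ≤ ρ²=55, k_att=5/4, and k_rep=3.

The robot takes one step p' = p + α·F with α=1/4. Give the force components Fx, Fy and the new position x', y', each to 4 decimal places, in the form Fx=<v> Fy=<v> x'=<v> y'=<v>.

Fx=-16.3100 Fy=-8.6900 x'=-2.0775 y'=7.8275

F_att = 5/4·(g−p) = 5/4·(-13,-7) = (-16.2500,-8.7500)
o1: d²=10 ≤ ρ²=55; F_rep = 3·(-3,-1)/10² = (-0.0900,-0.0300)
o2: d²=160 > ρ²=55 → inactive
o3: d²=10 ≤ ρ²=55; F_rep = 3·(1,3)/10² = (0.0300,0.0900)
F = F_att + ΣF_rep = (-16.3100,-8.6900)
p' = p + 1/4·F = (-2.0775,7.8275)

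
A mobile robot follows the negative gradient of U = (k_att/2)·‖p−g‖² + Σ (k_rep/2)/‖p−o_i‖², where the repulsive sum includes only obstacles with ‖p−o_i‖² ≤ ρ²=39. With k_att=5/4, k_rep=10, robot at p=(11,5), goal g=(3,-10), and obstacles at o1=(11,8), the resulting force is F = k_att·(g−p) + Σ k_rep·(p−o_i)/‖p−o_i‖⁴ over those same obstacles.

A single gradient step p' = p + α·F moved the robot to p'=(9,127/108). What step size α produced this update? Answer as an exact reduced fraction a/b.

F_att = 5/4·(g−p) = 5/4·(-8,-15) = (-10.0000,-18.7500)
o1: d²=9 ≤ ρ²=39; F_rep = 10·(0,-3)/9² = (0.0000,-0.3704)
F = F_att + ΣF_rep = (-10.0000,-19.1204)
Δp = p'−p = (-2.0000,-3.8241); α = Δx/Fx = (-2) / (-10) = 1/5
check: Δy/Fy = (-413/108) / (-2065/108) = 1/5 ✓

α = 1/5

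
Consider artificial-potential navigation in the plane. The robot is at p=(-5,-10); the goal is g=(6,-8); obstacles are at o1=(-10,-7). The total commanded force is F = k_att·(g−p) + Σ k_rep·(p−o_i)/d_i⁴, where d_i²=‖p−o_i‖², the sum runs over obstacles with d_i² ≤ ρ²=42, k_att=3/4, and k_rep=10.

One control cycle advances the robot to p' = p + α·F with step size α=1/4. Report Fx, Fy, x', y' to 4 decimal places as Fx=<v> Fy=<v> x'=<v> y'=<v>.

Fx=8.2933 Fy=1.4740 x'=-2.9267 y'=-9.6315

F_att = 3/4·(g−p) = 3/4·(11,2) = (8.2500,1.5000)
o1: d²=34 ≤ ρ²=42; F_rep = 10·(5,-3)/34² = (0.0433,-0.0260)
F = F_att + ΣF_rep = (8.2933,1.4740)
p' = p + 1/4·F = (-2.9267,-9.6315)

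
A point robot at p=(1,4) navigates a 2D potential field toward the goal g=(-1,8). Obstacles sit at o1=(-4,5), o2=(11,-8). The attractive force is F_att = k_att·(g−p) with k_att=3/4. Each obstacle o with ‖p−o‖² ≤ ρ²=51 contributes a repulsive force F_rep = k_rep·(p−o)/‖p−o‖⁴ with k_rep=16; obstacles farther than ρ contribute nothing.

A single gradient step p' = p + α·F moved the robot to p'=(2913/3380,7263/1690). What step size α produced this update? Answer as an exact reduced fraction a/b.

α = 1/10

F_att = 3/4·(g−p) = 3/4·(-2,4) = (-1.5000,3.0000)
o1: d²=26 ≤ ρ²=51; F_rep = 16·(5,-1)/26² = (0.1183,-0.0237)
o2: d²=244 > ρ²=51 → inactive
F = F_att + ΣF_rep = (-1.3817,2.9763)
Δp = p'−p = (-0.1382,0.2976); α = Δx/Fx = (-467/3380) / (-467/338) = 1/10
check: Δy/Fy = (503/1690) / (503/169) = 1/10 ✓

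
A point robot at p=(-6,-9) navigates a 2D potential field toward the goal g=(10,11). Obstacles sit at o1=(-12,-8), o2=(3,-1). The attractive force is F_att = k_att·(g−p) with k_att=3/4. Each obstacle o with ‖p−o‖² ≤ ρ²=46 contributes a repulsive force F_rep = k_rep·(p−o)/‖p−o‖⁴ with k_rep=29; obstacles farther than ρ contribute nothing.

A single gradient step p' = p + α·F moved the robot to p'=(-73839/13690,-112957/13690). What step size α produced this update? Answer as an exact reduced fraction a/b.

F_att = 3/4·(g−p) = 3/4·(16,20) = (12.0000,15.0000)
o1: d²=37 ≤ ρ²=46; F_rep = 29·(6,-1)/37² = (0.1271,-0.0212)
o2: d²=145 > ρ²=46 → inactive
F = F_att + ΣF_rep = (12.1271,14.9788)
Δp = p'−p = (0.6064,0.7489); α = Δx/Fx = (8301/13690) / (16602/1369) = 1/20
check: Δy/Fy = (10253/13690) / (20506/1369) = 1/20 ✓

α = 1/20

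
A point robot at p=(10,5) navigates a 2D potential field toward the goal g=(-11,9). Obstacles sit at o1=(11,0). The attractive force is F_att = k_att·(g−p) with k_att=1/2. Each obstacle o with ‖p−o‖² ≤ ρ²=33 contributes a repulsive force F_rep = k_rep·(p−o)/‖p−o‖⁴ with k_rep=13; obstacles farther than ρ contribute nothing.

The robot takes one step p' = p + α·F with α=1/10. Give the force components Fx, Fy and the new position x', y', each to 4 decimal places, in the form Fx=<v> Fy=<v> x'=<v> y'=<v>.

Fx=-10.5192 Fy=2.0962 x'=8.9481 y'=5.2096

F_att = 1/2·(g−p) = 1/2·(-21,4) = (-10.5000,2.0000)
o1: d²=26 ≤ ρ²=33; F_rep = 13·(-1,5)/26² = (-0.0192,0.0962)
F = F_att + ΣF_rep = (-10.5192,2.0962)
p' = p + 1/10·F = (8.9481,5.2096)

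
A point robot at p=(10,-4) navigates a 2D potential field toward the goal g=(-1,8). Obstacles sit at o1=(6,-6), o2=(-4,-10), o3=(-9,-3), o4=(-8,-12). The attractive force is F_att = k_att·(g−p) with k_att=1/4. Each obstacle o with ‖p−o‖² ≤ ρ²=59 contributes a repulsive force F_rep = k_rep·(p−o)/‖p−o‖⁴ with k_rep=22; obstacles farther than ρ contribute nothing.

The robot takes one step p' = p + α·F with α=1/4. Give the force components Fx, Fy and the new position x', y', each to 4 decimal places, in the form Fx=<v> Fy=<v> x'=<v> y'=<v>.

Fx=-2.5300 Fy=3.1100 x'=9.3675 y'=-3.2225

F_att = 1/4·(g−p) = 1/4·(-11,12) = (-2.7500,3.0000)
o1: d²=20 ≤ ρ²=59; F_rep = 22·(4,2)/20² = (0.2200,0.1100)
o2: d²=232 > ρ²=59 → inactive
o3: d²=362 > ρ²=59 → inactive
o4: d²=388 > ρ²=59 → inactive
F = F_att + ΣF_rep = (-2.5300,3.1100)
p' = p + 1/4·F = (9.3675,-3.2225)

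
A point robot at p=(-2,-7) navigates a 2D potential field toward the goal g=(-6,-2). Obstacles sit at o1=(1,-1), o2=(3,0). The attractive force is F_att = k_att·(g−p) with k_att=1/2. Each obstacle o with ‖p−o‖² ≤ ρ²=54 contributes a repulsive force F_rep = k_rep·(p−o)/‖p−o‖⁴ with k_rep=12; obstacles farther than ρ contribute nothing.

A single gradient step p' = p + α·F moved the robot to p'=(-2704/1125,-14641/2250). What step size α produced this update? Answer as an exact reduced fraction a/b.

F_att = 1/2·(g−p) = 1/2·(-4,5) = (-2.0000,2.5000)
o1: d²=45 ≤ ρ²=54; F_rep = 12·(-3,-6)/45² = (-0.0178,-0.0356)
o2: d²=74 > ρ²=54 → inactive
F = F_att + ΣF_rep = (-2.0178,2.4644)
Δp = p'−p = (-0.4036,0.4929); α = Δx/Fx = (-454/1125) / (-454/225) = 1/5
check: Δy/Fy = (1109/2250) / (1109/450) = 1/5 ✓

α = 1/5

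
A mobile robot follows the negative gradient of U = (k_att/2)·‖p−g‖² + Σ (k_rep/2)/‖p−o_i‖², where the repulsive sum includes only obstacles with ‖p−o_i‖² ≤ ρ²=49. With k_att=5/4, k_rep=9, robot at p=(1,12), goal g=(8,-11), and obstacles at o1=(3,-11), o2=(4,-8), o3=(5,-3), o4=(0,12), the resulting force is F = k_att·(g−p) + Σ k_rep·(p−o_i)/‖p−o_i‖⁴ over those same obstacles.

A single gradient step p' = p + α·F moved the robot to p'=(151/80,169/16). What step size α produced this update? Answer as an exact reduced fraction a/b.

α = 1/20

F_att = 5/4·(g−p) = 5/4·(7,-23) = (8.7500,-28.7500)
o1: d²=533 > ρ²=49 → inactive
o2: d²=409 > ρ²=49 → inactive
o3: d²=241 > ρ²=49 → inactive
o4: d²=1 ≤ ρ²=49; F_rep = 9·(1,0)/1² = (9.0000,0.0000)
F = F_att + ΣF_rep = (17.7500,-28.7500)
Δp = p'−p = (0.8875,-1.4375); α = Δx/Fx = (71/80) / (71/4) = 1/20
check: Δy/Fy = (-23/16) / (-115/4) = 1/20 ✓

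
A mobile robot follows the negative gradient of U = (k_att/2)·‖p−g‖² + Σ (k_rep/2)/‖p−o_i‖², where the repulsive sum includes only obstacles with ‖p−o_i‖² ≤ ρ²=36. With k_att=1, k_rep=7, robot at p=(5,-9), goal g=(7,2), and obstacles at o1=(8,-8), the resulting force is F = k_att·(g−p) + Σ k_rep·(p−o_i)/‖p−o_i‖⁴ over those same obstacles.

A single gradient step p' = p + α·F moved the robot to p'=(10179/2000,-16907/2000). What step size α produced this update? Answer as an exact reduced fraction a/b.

α = 1/20

F_att = 1·(g−p) = 1·(2,11) = (2.0000,11.0000)
o1: d²=10 ≤ ρ²=36; F_rep = 7·(-3,-1)/10² = (-0.2100,-0.0700)
F = F_att + ΣF_rep = (1.7900,10.9300)
Δp = p'−p = (0.0895,0.5465); α = Δx/Fx = (179/2000) / (179/100) = 1/20
check: Δy/Fy = (1093/2000) / (1093/100) = 1/20 ✓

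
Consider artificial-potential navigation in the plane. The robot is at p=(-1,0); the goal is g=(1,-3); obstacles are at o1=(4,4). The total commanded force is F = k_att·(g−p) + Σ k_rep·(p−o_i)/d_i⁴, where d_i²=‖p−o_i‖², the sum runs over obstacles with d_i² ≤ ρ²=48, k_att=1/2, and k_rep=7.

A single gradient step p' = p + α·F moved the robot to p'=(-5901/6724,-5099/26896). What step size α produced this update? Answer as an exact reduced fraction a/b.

α = 1/8

F_att = 1/2·(g−p) = 1/2·(2,-3) = (1.0000,-1.5000)
o1: d²=41 ≤ ρ²=48; F_rep = 7·(-5,-4)/41² = (-0.0208,-0.0167)
F = F_att + ΣF_rep = (0.9792,-1.5167)
Δp = p'−p = (0.1224,-0.1896); α = Δx/Fx = (823/6724) / (1646/1681) = 1/8
check: Δy/Fy = (-5099/26896) / (-5099/3362) = 1/8 ✓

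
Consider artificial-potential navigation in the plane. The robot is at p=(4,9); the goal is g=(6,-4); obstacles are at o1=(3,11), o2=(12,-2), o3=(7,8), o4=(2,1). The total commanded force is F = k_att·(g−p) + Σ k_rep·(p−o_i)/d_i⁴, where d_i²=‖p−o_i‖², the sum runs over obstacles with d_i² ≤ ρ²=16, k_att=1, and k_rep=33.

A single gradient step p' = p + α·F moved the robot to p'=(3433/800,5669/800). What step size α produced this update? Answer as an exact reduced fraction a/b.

α = 1/8

F_att = 1·(g−p) = 1·(2,-13) = (2.0000,-13.0000)
o1: d²=5 ≤ ρ²=16; F_rep = 33·(1,-2)/5² = (1.3200,-2.6400)
o2: d²=185 > ρ²=16 → inactive
o3: d²=10 ≤ ρ²=16; F_rep = 33·(-3,1)/10² = (-0.9900,0.3300)
o4: d²=68 > ρ²=16 → inactive
F = F_att + ΣF_rep = (2.3300,-15.3100)
Δp = p'−p = (0.2913,-1.9138); α = Δx/Fx = (233/800) / (233/100) = 1/8
check: Δy/Fy = (-1531/800) / (-1531/100) = 1/8 ✓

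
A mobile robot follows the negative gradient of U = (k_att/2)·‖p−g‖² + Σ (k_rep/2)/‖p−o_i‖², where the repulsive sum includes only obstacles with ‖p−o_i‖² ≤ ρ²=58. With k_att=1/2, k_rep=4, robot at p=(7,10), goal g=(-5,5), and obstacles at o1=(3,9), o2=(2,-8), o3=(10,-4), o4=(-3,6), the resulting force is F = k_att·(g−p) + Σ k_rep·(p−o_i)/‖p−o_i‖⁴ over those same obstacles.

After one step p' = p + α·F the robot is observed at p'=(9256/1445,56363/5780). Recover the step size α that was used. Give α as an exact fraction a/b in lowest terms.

F_att = 1/2·(g−p) = 1/2·(-12,-5) = (-6.0000,-2.5000)
o1: d²=17 ≤ ρ²=58; F_rep = 4·(4,1)/17² = (0.0554,0.0138)
o2: d²=349 > ρ²=58 → inactive
o3: d²=205 > ρ²=58 → inactive
o4: d²=116 > ρ²=58 → inactive
F = F_att + ΣF_rep = (-5.9446,-2.4862)
Δp = p'−p = (-0.5945,-0.2486); α = Δx/Fx = (-859/1445) / (-1718/289) = 1/10
check: Δy/Fy = (-1437/5780) / (-1437/578) = 1/10 ✓

α = 1/10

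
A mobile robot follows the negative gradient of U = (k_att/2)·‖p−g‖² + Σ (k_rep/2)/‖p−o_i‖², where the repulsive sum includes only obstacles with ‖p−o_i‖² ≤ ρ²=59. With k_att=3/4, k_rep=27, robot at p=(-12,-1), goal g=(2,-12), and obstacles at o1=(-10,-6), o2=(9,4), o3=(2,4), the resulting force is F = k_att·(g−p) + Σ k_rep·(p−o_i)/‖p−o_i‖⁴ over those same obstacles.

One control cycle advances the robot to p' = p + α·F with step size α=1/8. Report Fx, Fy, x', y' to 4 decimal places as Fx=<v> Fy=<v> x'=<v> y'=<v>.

F_att = 3/4·(g−p) = 3/4·(14,-11) = (10.5000,-8.2500)
o1: d²=29 ≤ ρ²=59; F_rep = 27·(-2,5)/29² = (-0.0642,0.1605)
o2: d²=466 > ρ²=59 → inactive
o3: d²=221 > ρ²=59 → inactive
F = F_att + ΣF_rep = (10.4358,-8.0895)
p' = p + 1/8·F = (-10.6955,-2.0112)

Fx=10.4358 Fy=-8.0895 x'=-10.6955 y'=-2.0112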